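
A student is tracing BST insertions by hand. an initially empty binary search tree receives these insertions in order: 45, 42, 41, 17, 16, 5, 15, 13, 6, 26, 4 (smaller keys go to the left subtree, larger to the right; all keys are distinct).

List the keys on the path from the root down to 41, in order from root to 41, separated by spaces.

45: root
42: left child of 45 (depth 1)
41: left child of 42 (depth 2)
17: left child of 41 (depth 3)
16: left child of 17 (depth 4)
5: left child of 16 (depth 5)
15: right child of 5 (depth 6)
13: left child of 15 (depth 7)
6: left child of 13 (depth 8)
26: right child of 17 (depth 4)
4: left child of 5 (depth 6)

45 42 41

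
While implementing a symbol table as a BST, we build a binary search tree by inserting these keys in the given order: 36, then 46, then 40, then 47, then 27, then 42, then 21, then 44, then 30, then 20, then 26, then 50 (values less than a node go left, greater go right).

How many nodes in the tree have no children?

5

36: root
46: right child of 36 (depth 1)
40: left child of 46 (depth 2)
47: right child of 46 (depth 2)
27: left child of 36 (depth 1)
42: right child of 40 (depth 3)
21: left child of 27 (depth 2)
44: right child of 42 (depth 4)
30: right child of 27 (depth 2)
20: left child of 21 (depth 3)
26: right child of 21 (depth 3)
50: right child of 47 (depth 3)

Leaves: 20, 26, 30, 44, 50 — 5 in total.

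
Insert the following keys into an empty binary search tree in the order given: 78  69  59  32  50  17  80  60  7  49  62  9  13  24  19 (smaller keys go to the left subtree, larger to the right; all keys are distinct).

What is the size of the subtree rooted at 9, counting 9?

Insert 78: tree is empty, so 78 becomes the root.
Insert 69: 69 < 78 → go left. Place as left child of 78.
Insert 59: 59 < 78 → go left; 59 < 69 → go left. Place as left child of 69.
Insert 32: 32 < 78 → go left; 32 < 69 → go left; 32 < 59 → go left. Place as left child of 59.
Insert 50: 50 < 78 → go left; 50 < 69 → go left; 50 < 59 → go left; 50 > 32 → go right. Place as right child of 32.
Insert 17: 17 < 78 → go left; 17 < 69 → go left; 17 < 59 → go left; 17 < 32 → go left. Place as left child of 32.
Insert 80: 80 > 78 → go right. Place as right child of 78.
Insert 60: 60 < 78 → go left; 60 < 69 → go left; 60 > 59 → go right. Place as right child of 59.
Insert 7: 7 < 78 → go left; 7 < 69 → go left; 7 < 59 → go left; 7 < 32 → go left; 7 < 17 → go left. Place as left child of 17.
Insert 49: 49 < 78 → go left; 49 < 69 → go left; 49 < 59 → go left; 49 > 32 → go right; 49 < 50 → go left. Place as left child of 50.
Insert 62: 62 < 78 → go left; 62 < 69 → go left; 62 > 59 → go right; 62 > 60 → go right. Place as right child of 60.
Insert 9: 9 < 78 → go left; 9 < 69 → go left; 9 < 59 → go left; 9 < 32 → go left; 9 < 17 → go left; 9 > 7 → go right. Place as right child of 7.
Insert 13: 13 < 78 → go left; 13 < 69 → go left; 13 < 59 → go left; 13 < 32 → go left; 13 < 17 → go left; 13 > 7 → go right; 13 > 9 → go right. Place as right child of 9.
Insert 24: 24 < 78 → go left; 24 < 69 → go left; 24 < 59 → go left; 24 < 32 → go left; 24 > 17 → go right. Place as right child of 17.
Insert 19: 19 < 78 → go left; 19 < 69 → go left; 19 < 59 → go left; 19 < 32 → go left; 19 > 17 → go right; 19 < 24 → go left. Place as left child of 24.

Subtree rooted at 9 contains: 9, 13 — 2 nodes.

2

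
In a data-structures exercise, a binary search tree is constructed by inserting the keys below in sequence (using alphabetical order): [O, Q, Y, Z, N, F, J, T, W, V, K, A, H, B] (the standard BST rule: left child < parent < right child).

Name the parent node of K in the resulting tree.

Resulting structure (node: left, right):
  O: L=N, R=Q
  Q: L=–, R=Y
  Y: L=T, R=Z
  Z: L=–, R=–
  N: L=F, R=–
  F: L=A, R=J
  J: L=H, R=K
  T: L=–, R=W
  W: L=V, R=–
  V: L=–, R=–
  K: L=–, R=–
  A: L=–, R=B
  H: L=–, R=–
  B: L=–, R=–

J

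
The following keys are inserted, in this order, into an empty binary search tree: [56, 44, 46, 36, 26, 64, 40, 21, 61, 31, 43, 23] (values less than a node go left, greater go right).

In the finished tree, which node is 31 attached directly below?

Insert 56: tree is empty, so 56 becomes the root.
Insert 44: 44 < 56 → go left. Place as left child of 56.
Insert 46: 46 < 56 → go left; 46 > 44 → go right. Place as right child of 44.
Insert 36: 36 < 56 → go left; 36 < 44 → go left. Place as left child of 44.
Insert 26: 26 < 56 → go left; 26 < 44 → go left; 26 < 36 → go left. Place as left child of 36.
Insert 64: 64 > 56 → go right. Place as right child of 56.
Insert 40: 40 < 56 → go left; 40 < 44 → go left; 40 > 36 → go right. Place as right child of 36.
Insert 21: 21 < 56 → go left; 21 < 44 → go left; 21 < 36 → go left; 21 < 26 → go left. Place as left child of 26.
Insert 61: 61 > 56 → go right; 61 < 64 → go left. Place as left child of 64.
Insert 31: 31 < 56 → go left; 31 < 44 → go left; 31 < 36 → go left; 31 > 26 → go right. Place as right child of 26.
Insert 43: 43 < 56 → go left; 43 < 44 → go left; 43 > 36 → go right; 43 > 40 → go right. Place as right child of 40.
Insert 23: 23 < 56 → go left; 23 < 44 → go left; 23 < 36 → go left; 23 < 26 → go left; 23 > 21 → go right. Place as right child of 21.

26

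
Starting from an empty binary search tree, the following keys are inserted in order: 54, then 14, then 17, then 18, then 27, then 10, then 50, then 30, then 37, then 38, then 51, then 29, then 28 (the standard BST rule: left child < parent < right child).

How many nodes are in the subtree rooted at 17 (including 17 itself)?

Resulting structure (node: left, right):
  54: L=14, R=–
  14: L=10, R=17
  17: L=–, R=18
  18: L=–, R=27
  27: L=–, R=50
  10: L=–, R=–
  50: L=30, R=51
  30: L=29, R=37
  37: L=–, R=38
  38: L=–, R=–
  51: L=–, R=–
  29: L=28, R=–
  28: L=–, R=–

Subtree rooted at 17 contains: 17, 18, 27, 50, 30, 29, 28, 37, 38, 51 — 10 nodes.

10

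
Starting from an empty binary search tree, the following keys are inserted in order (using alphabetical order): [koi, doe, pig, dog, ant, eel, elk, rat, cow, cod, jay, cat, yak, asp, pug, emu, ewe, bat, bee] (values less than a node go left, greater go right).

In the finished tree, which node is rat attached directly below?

pig

koi: root
doe: left child of koi (depth 1)
pig: right child of koi (depth 1)
dog: right child of doe (depth 2)
ant: left child of doe (depth 2)
eel: right child of dog (depth 3)
elk: right child of eel (depth 4)
rat: right child of pig (depth 2)
cow: right child of ant (depth 3)
cod: left child of cow (depth 4)
jay: right child of elk (depth 5)
cat: left child of cod (depth 5)
yak: right child of rat (depth 3)
asp: left child of cat (depth 6)
pug: left child of rat (depth 3)
emu: left child of jay (depth 6)
ewe: right child of emu (depth 7)
bat: right child of asp (depth 7)
bee: right child of bat (depth 8)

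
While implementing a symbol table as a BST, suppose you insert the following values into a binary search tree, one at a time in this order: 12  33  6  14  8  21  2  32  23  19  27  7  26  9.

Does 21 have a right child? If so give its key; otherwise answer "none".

12: root
33: right child of 12 (depth 1)
6: left child of 12 (depth 1)
14: left child of 33 (depth 2)
8: right child of 6 (depth 2)
21: right child of 14 (depth 3)
2: left child of 6 (depth 2)
32: right child of 21 (depth 4)
23: left child of 32 (depth 5)
19: left child of 21 (depth 4)
27: right child of 23 (depth 6)
7: left child of 8 (depth 3)
26: left child of 27 (depth 7)
9: right child of 8 (depth 3)

32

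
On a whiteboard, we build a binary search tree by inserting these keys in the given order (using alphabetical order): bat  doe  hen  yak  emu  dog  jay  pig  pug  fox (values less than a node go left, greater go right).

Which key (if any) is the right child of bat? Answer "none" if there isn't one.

doe

Insert bat: tree is empty, so bat becomes the root.
Insert doe: doe > bat → go right. Place as right child of bat.
Insert hen: hen > bat → go right; hen > doe → go right. Place as right child of doe.
Insert yak: yak > bat → go right; yak > doe → go right; yak > hen → go right. Place as right child of hen.
Insert emu: emu > bat → go right; emu > doe → go right; emu < hen → go left. Place as left child of hen.
Insert dog: dog > bat → go right; dog > doe → go right; dog < hen → go left; dog < emu → go left. Place as left child of emu.
Insert jay: jay > bat → go right; jay > doe → go right; jay > hen → go right; jay < yak → go left. Place as left child of yak.
Insert pig: pig > bat → go right; pig > doe → go right; pig > hen → go right; pig < yak → go left; pig > jay → go right. Place as right child of jay.
Insert pug: pug > bat → go right; pug > doe → go right; pug > hen → go right; pug < yak → go left; pug > jay → go right; pug > pig → go right. Place as right child of pig.
Insert fox: fox > bat → go right; fox > doe → go right; fox < hen → go left; fox > emu → go right. Place as right child of emu.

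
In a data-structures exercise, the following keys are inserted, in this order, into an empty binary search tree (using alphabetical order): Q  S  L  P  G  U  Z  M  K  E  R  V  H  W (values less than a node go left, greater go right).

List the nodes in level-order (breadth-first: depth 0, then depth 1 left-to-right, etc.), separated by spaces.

Q: root
S: right child of Q (depth 1)
L: left child of Q (depth 1)
P: right child of L (depth 2)
G: left child of L (depth 2)
U: right child of S (depth 2)
Z: right child of U (depth 3)
M: left child of P (depth 3)
K: right child of G (depth 3)
E: left child of G (depth 3)
R: left child of S (depth 2)
V: left child of Z (depth 4)
H: left child of K (depth 4)
W: right child of V (depth 5)

Q L S G P R U E K M Z H V W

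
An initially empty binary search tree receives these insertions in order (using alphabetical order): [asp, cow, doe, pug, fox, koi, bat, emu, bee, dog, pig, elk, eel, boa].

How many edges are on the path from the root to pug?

asp: root
cow: right child of asp (depth 1)
doe: right child of cow (depth 2)
pug: right child of doe (depth 3)
fox: left child of pug (depth 4)
koi: right child of fox (depth 5)
bat: left child of cow (depth 2)
emu: left child of fox (depth 5)
bee: right child of bat (depth 3)
dog: left child of emu (depth 6)
pig: right child of koi (depth 6)
elk: right child of dog (depth 7)
eel: left child of elk (depth 8)
boa: right child of bee (depth 4)

Path to pug: asp → cow → doe → pug, which is 3 edges.

3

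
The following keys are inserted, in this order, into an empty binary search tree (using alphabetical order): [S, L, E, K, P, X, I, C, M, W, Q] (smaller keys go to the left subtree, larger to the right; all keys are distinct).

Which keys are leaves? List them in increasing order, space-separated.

C I M Q W

Resulting structure (node: left, right):
  S: L=L, R=X
  L: L=E, R=P
  E: L=C, R=K
  K: L=I, R=–
  P: L=M, R=Q
  X: L=W, R=–
  I: L=–, R=–
  C: L=–, R=–
  M: L=–, R=–
  W: L=–, R=–
  Q: L=–, R=–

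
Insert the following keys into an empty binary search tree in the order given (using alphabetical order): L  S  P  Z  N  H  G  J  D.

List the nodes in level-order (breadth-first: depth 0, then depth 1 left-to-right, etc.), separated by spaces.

Insert L: tree is empty, so L becomes the root.
Insert S: S > L → go right. Place as right child of L.
Insert P: P > L → go right; P < S → go left. Place as left child of S.
Insert Z: Z > L → go right; Z > S → go right. Place as right child of S.
Insert N: N > L → go right; N < S → go left; N < P → go left. Place as left child of P.
Insert H: H < L → go left. Place as left child of L.
Insert G: G < L → go left; G < H → go left. Place as left child of H.
Insert J: J < L → go left; J > H → go right. Place as right child of H.
Insert D: D < L → go left; D < H → go left; D < G → go left. Place as left child of G.

L H S G J P Z D N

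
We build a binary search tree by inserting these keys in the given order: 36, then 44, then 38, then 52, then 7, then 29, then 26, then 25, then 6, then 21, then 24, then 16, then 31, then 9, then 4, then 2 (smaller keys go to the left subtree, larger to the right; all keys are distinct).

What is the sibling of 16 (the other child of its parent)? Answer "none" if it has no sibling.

36: root
44: right child of 36 (depth 1)
38: left child of 44 (depth 2)
52: right child of 44 (depth 2)
7: left child of 36 (depth 1)
29: right child of 7 (depth 2)
26: left child of 29 (depth 3)
25: left child of 26 (depth 4)
6: left child of 7 (depth 2)
21: left child of 25 (depth 5)
24: right child of 21 (depth 6)
16: left child of 21 (depth 6)
31: right child of 29 (depth 3)
9: left child of 16 (depth 7)
4: left child of 6 (depth 3)
2: left child of 4 (depth 4)

16's parent is 21; the other child of 21 is 24.

24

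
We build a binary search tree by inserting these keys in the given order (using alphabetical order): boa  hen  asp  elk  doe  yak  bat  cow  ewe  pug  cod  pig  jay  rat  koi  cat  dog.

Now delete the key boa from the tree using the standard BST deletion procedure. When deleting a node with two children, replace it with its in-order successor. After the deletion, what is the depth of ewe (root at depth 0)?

Resulting structure (node: left, right):
  boa: L=asp, R=hen
  hen: L=elk, R=yak
  asp: L=–, R=bat
  elk: L=doe, R=ewe
  doe: L=cow, R=dog
  yak: L=pug, R=–
  bat: L=–, R=–
  cow: L=cod, R=–
  ewe: L=–, R=–
  pug: L=pig, R=rat
  cod: L=cat, R=–
  pig: L=jay, R=–
  jay: L=–, R=koi
  rat: L=–, R=–
  koi: L=–, R=–
  cat: L=–, R=–
  dog: L=–, R=–

Delete boa (two children — replace with in-order successor).
After deletion, path to ewe: cat → hen → elk → ewe.

3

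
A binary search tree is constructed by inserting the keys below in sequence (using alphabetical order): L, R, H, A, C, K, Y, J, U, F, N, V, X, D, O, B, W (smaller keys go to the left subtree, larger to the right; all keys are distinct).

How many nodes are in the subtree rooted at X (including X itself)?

2

Insert L: tree is empty, so L becomes the root.
Insert R: R > L → go right. Place as right child of L.
Insert H: H < L → go left. Place as left child of L.
Insert A: A < L → go left; A < H → go left. Place as left child of H.
Insert C: C < L → go left; C < H → go left; C > A → go right. Place as right child of A.
Insert K: K < L → go left; K > H → go right. Place as right child of H.
Insert Y: Y > L → go right; Y > R → go right. Place as right child of R.
Insert J: J < L → go left; J > H → go right; J < K → go left. Place as left child of K.
Insert U: U > L → go right; U > R → go right; U < Y → go left. Place as left child of Y.
Insert F: F < L → go left; F < H → go left; F > A → go right; F > C → go right. Place as right child of C.
Insert N: N > L → go right; N < R → go left. Place as left child of R.
Insert V: V > L → go right; V > R → go right; V < Y → go left; V > U → go right. Place as right child of U.
Insert X: X > L → go right; X > R → go right; X < Y → go left; X > U → go right; X > V → go right. Place as right child of V.
Insert D: D < L → go left; D < H → go left; D > A → go right; D > C → go right; D < F → go left. Place as left child of F.
Insert O: O > L → go right; O < R → go left; O > N → go right. Place as right child of N.
Insert B: B < L → go left; B < H → go left; B > A → go right; B < C → go left. Place as left child of C.
Insert W: W > L → go right; W > R → go right; W < Y → go left; W > U → go right; W > V → go right; W < X → go left. Place as left child of X.

Subtree rooted at X contains: X, W — 2 nodes.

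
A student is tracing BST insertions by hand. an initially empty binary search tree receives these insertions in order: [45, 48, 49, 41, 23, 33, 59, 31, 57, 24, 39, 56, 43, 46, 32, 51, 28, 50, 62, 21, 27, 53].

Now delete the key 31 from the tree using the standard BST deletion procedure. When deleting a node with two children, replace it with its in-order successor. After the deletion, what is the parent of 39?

33

Insert 45: tree is empty, so 45 becomes the root.
Insert 48: 48 > 45 → go right. Place as right child of 45.
Insert 49: 49 > 45 → go right; 49 > 48 → go right. Place as right child of 48.
Insert 41: 41 < 45 → go left. Place as left child of 45.
Insert 23: 23 < 45 → go left; 23 < 41 → go left. Place as left child of 41.
Insert 33: 33 < 45 → go left; 33 < 41 → go left; 33 > 23 → go right. Place as right child of 23.
Insert 59: 59 > 45 → go right; 59 > 48 → go right; 59 > 49 → go right. Place as right child of 49.
Insert 31: 31 < 45 → go left; 31 < 41 → go left; 31 > 23 → go right; 31 < 33 → go left. Place as left child of 33.
Insert 57: 57 > 45 → go right; 57 > 48 → go right; 57 > 49 → go right; 57 < 59 → go left. Place as left child of 59.
Insert 24: 24 < 45 → go left; 24 < 41 → go left; 24 > 23 → go right; 24 < 33 → go left; 24 < 31 → go left. Place as left child of 31.
Insert 39: 39 < 45 → go left; 39 < 41 → go left; 39 > 23 → go right; 39 > 33 → go right. Place as right child of 33.
Insert 56: 56 > 45 → go right; 56 > 48 → go right; 56 > 49 → go right; 56 < 59 → go left; 56 < 57 → go left. Place as left child of 57.
Insert 43: 43 < 45 → go left; 43 > 41 → go right. Place as right child of 41.
Insert 46: 46 > 45 → go right; 46 < 48 → go left. Place as left child of 48.
Insert 32: 32 < 45 → go left; 32 < 41 → go left; 32 > 23 → go right; 32 < 33 → go left; 32 > 31 → go right. Place as right child of 31.
Insert 51: 51 > 45 → go right; 51 > 48 → go right; 51 > 49 → go right; 51 < 59 → go left; 51 < 57 → go left; 51 < 56 → go left. Place as left child of 56.
Insert 28: 28 < 45 → go left; 28 < 41 → go left; 28 > 23 → go right; 28 < 33 → go left; 28 < 31 → go left; 28 > 24 → go right. Place as right child of 24.
Insert 50: 50 > 45 → go right; 50 > 48 → go right; 50 > 49 → go right; 50 < 59 → go left; 50 < 57 → go left; 50 < 56 → go left; 50 < 51 → go left. Place as left child of 51.
Insert 62: 62 > 45 → go right; 62 > 48 → go right; 62 > 49 → go right; 62 > 59 → go right. Place as right child of 59.
Insert 21: 21 < 45 → go left; 21 < 41 → go left; 21 < 23 → go left. Place as left child of 23.
Insert 27: 27 < 45 → go left; 27 < 41 → go left; 27 > 23 → go right; 27 < 33 → go left; 27 < 31 → go left; 27 > 24 → go right; 27 < 28 → go left. Place as left child of 28.
Insert 53: 53 > 45 → go right; 53 > 48 → go right; 53 > 49 → go right; 53 < 59 → go left; 53 < 57 → go left; 53 < 56 → go left; 53 > 51 → go right. Place as right child of 51.

Delete 31 (two children — replace with in-order successor).
After deletion, 39's parent is 33.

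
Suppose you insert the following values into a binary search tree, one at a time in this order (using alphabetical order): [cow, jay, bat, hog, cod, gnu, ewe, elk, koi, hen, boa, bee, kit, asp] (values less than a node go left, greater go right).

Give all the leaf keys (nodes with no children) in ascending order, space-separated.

Insert cow: tree is empty, so cow becomes the root.
Insert jay: jay > cow → go right. Place as right child of cow.
Insert bat: bat < cow → go left. Place as left child of cow.
Insert hog: hog > cow → go right; hog < jay → go left. Place as left child of jay.
Insert cod: cod < cow → go left; cod > bat → go right. Place as right child of bat.
Insert gnu: gnu > cow → go right; gnu < jay → go left; gnu < hog → go left. Place as left child of hog.
Insert ewe: ewe > cow → go right; ewe < jay → go left; ewe < hog → go left; ewe < gnu → go left. Place as left child of gnu.
Insert elk: elk > cow → go right; elk < jay → go left; elk < hog → go left; elk < gnu → go left; elk < ewe → go left. Place as left child of ewe.
Insert koi: koi > cow → go right; koi > jay → go right. Place as right child of jay.
Insert hen: hen > cow → go right; hen < jay → go left; hen < hog → go left; hen > gnu → go right. Place as right child of gnu.
Insert boa: boa < cow → go left; boa > bat → go right; boa < cod → go left. Place as left child of cod.
Insert bee: bee < cow → go left; bee > bat → go right; bee < cod → go left; bee < boa → go left. Place as left child of boa.
Insert kit: kit > cow → go right; kit > jay → go right; kit < koi → go left. Place as left child of koi.
Insert asp: asp < cow → go left; asp < bat → go left. Place as left child of bat.

asp bee elk hen kit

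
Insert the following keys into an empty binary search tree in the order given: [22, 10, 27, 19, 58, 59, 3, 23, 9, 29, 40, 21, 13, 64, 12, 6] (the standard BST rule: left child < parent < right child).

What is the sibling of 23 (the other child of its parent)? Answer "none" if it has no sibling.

58

Insert 22: tree is empty, so 22 becomes the root.
Insert 10: 10 < 22 → go left. Place as left child of 22.
Insert 27: 27 > 22 → go right. Place as right child of 22.
Insert 19: 19 < 22 → go left; 19 > 10 → go right. Place as right child of 10.
Insert 58: 58 > 22 → go right; 58 > 27 → go right. Place as right child of 27.
Insert 59: 59 > 22 → go right; 59 > 27 → go right; 59 > 58 → go right. Place as right child of 58.
Insert 3: 3 < 22 → go left; 3 < 10 → go left. Place as left child of 10.
Insert 23: 23 > 22 → go right; 23 < 27 → go left. Place as left child of 27.
Insert 9: 9 < 22 → go left; 9 < 10 → go left; 9 > 3 → go right. Place as right child of 3.
Insert 29: 29 > 22 → go right; 29 > 27 → go right; 29 < 58 → go left. Place as left child of 58.
Insert 40: 40 > 22 → go right; 40 > 27 → go right; 40 < 58 → go left; 40 > 29 → go right. Place as right child of 29.
Insert 21: 21 < 22 → go left; 21 > 10 → go right; 21 > 19 → go right. Place as right child of 19.
Insert 13: 13 < 22 → go left; 13 > 10 → go right; 13 < 19 → go left. Place as left child of 19.
Insert 64: 64 > 22 → go right; 64 > 27 → go right; 64 > 58 → go right; 64 > 59 → go right. Place as right child of 59.
Insert 12: 12 < 22 → go left; 12 > 10 → go right; 12 < 19 → go left; 12 < 13 → go left. Place as left child of 13.
Insert 6: 6 < 22 → go left; 6 < 10 → go left; 6 > 3 → go right; 6 < 9 → go left. Place as left child of 9.

23's parent is 27; the other child of 27 is 58.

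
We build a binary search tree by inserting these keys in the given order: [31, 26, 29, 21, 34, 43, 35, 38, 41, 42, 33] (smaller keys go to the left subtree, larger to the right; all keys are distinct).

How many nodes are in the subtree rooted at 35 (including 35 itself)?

Resulting structure (node: left, right):
  31: L=26, R=34
  26: L=21, R=29
  29: L=–, R=–
  21: L=–, R=–
  34: L=33, R=43
  43: L=35, R=–
  35: L=–, R=38
  38: L=–, R=41
  41: L=–, R=42
  42: L=–, R=–
  33: L=–, R=–

Subtree rooted at 35 contains: 35, 38, 41, 42 — 4 nodes.

4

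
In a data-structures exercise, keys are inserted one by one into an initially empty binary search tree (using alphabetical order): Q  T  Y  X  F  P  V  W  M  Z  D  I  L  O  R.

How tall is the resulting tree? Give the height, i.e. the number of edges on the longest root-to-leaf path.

Insert Q: tree is empty, so Q becomes the root.
Insert T: T > Q → go right. Place as right child of Q.
Insert Y: Y > Q → go right; Y > T → go right. Place as right child of T.
Insert X: X > Q → go right; X > T → go right; X < Y → go left. Place as left child of Y.
Insert F: F < Q → go left. Place as left child of Q.
Insert P: P < Q → go left; P > F → go right. Place as right child of F.
Insert V: V > Q → go right; V > T → go right; V < Y → go left; V < X → go left. Place as left child of X.
Insert W: W > Q → go right; W > T → go right; W < Y → go left; W < X → go left; W > V → go right. Place as right child of V.
Insert M: M < Q → go left; M > F → go right; M < P → go left. Place as left child of P.
Insert Z: Z > Q → go right; Z > T → go right; Z > Y → go right. Place as right child of Y.
Insert D: D < Q → go left; D < F → go left. Place as left child of F.
Insert I: I < Q → go left; I > F → go right; I < P → go left; I < M → go left. Place as left child of M.
Insert L: L < Q → go left; L > F → go right; L < P → go left; L < M → go left; L > I → go right. Place as right child of I.
Insert O: O < Q → go left; O > F → go right; O < P → go left; O > M → go right. Place as right child of M.
Insert R: R > Q → go right; R < T → go left. Place as left child of T.

The deepest node is W at depth 5.

5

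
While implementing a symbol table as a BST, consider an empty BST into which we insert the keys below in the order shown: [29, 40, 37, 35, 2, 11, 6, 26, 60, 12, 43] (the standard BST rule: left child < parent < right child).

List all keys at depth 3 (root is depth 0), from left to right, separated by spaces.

6 26 35 43

Insert 29: tree is empty, so 29 becomes the root.
Insert 40: 40 > 29 → go right. Place as right child of 29.
Insert 37: 37 > 29 → go right; 37 < 40 → go left. Place as left child of 40.
Insert 35: 35 > 29 → go right; 35 < 40 → go left; 35 < 37 → go left. Place as left child of 37.
Insert 2: 2 < 29 → go left. Place as left child of 29.
Insert 11: 11 < 29 → go left; 11 > 2 → go right. Place as right child of 2.
Insert 6: 6 < 29 → go left; 6 > 2 → go right; 6 < 11 → go left. Place as left child of 11.
Insert 26: 26 < 29 → go left; 26 > 2 → go right; 26 > 11 → go right. Place as right child of 11.
Insert 60: 60 > 29 → go right; 60 > 40 → go right. Place as right child of 40.
Insert 12: 12 < 29 → go left; 12 > 2 → go right; 12 > 11 → go right; 12 < 26 → go left. Place as left child of 26.
Insert 43: 43 > 29 → go right; 43 > 40 → go right; 43 < 60 → go left. Place as left child of 60.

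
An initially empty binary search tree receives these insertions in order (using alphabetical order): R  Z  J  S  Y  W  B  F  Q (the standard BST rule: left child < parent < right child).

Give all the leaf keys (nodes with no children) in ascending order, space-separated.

F Q W

Insert R: tree is empty, so R becomes the root.
Insert Z: Z > R → go right. Place as right child of R.
Insert J: J < R → go left. Place as left child of R.
Insert S: S > R → go right; S < Z → go left. Place as left child of Z.
Insert Y: Y > R → go right; Y < Z → go left; Y > S → go right. Place as right child of S.
Insert W: W > R → go right; W < Z → go left; W > S → go right; W < Y → go left. Place as left child of Y.
Insert B: B < R → go left; B < J → go left. Place as left child of J.
Insert F: F < R → go left; F < J → go left; F > B → go right. Place as right child of B.
Insert Q: Q < R → go left; Q > J → go right. Place as right child of J.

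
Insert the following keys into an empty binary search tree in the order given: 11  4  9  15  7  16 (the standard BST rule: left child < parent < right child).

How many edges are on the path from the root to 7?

11: root
4: left child of 11 (depth 1)
9: right child of 4 (depth 2)
15: right child of 11 (depth 1)
7: left child of 9 (depth 3)
16: right child of 15 (depth 2)

Path to 7: 11 → 4 → 9 → 7, which is 3 edges.

3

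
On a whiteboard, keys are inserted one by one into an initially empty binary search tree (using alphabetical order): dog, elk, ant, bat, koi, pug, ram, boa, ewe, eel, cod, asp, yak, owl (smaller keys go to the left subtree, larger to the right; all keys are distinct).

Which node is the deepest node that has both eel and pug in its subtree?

Insert dog: tree is empty, so dog becomes the root.
Insert elk: elk > dog → go right. Place as right child of dog.
Insert ant: ant < dog → go left. Place as left child of dog.
Insert bat: bat < dog → go left; bat > ant → go right. Place as right child of ant.
Insert koi: koi > dog → go right; koi > elk → go right. Place as right child of elk.
Insert pug: pug > dog → go right; pug > elk → go right; pug > koi → go right. Place as right child of koi.
Insert ram: ram > dog → go right; ram > elk → go right; ram > koi → go right; ram > pug → go right. Place as right child of pug.
Insert boa: boa < dog → go left; boa > ant → go right; boa > bat → go right. Place as right child of bat.
Insert ewe: ewe > dog → go right; ewe > elk → go right; ewe < koi → go left. Place as left child of koi.
Insert eel: eel > dog → go right; eel < elk → go left. Place as left child of elk.
Insert cod: cod < dog → go left; cod > ant → go right; cod > bat → go right; cod > boa → go right. Place as right child of boa.
Insert asp: asp < dog → go left; asp > ant → go right; asp < bat → go left. Place as left child of bat.
Insert yak: yak > dog → go right; yak > elk → go right; yak > koi → go right; yak > pug → go right; yak > ram → go right. Place as right child of ram.
Insert owl: owl > dog → go right; owl > elk → go right; owl > koi → go right; owl < pug → go left. Place as left child of pug.

Path to eel: dog → elk → eel
Path to pug: dog → elk → koi → pug
The paths share a prefix ending at elk, then split left and right.

elk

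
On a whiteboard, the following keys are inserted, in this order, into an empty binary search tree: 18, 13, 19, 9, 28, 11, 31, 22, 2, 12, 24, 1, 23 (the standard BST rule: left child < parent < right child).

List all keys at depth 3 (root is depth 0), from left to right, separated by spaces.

Insert 18: tree is empty, so 18 becomes the root.
Insert 13: 13 < 18 → go left. Place as left child of 18.
Insert 19: 19 > 18 → go right. Place as right child of 18.
Insert 9: 9 < 18 → go left; 9 < 13 → go left. Place as left child of 13.
Insert 28: 28 > 18 → go right; 28 > 19 → go right. Place as right child of 19.
Insert 11: 11 < 18 → go left; 11 < 13 → go left; 11 > 9 → go right. Place as right child of 9.
Insert 31: 31 > 18 → go right; 31 > 19 → go right; 31 > 28 → go right. Place as right child of 28.
Insert 22: 22 > 18 → go right; 22 > 19 → go right; 22 < 28 → go left. Place as left child of 28.
Insert 2: 2 < 18 → go left; 2 < 13 → go left; 2 < 9 → go left. Place as left child of 9.
Insert 12: 12 < 18 → go left; 12 < 13 → go left; 12 > 9 → go right; 12 > 11 → go right. Place as right child of 11.
Insert 24: 24 > 18 → go right; 24 > 19 → go right; 24 < 28 → go left; 24 > 22 → go right. Place as right child of 22.
Insert 1: 1 < 18 → go left; 1 < 13 → go left; 1 < 9 → go left; 1 < 2 → go left. Place as left child of 2.
Insert 23: 23 > 18 → go right; 23 > 19 → go right; 23 < 28 → go left; 23 > 22 → go right; 23 < 24 → go left. Place as left child of 24.

2 11 22 31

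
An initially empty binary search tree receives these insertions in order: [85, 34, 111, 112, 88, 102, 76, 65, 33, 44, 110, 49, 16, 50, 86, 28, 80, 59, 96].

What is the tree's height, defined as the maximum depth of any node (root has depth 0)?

7

85: root
34: left child of 85 (depth 1)
111: right child of 85 (depth 1)
112: right child of 111 (depth 2)
88: left child of 111 (depth 2)
102: right child of 88 (depth 3)
76: right child of 34 (depth 2)
65: left child of 76 (depth 3)
33: left child of 34 (depth 2)
44: left child of 65 (depth 4)
110: right child of 102 (depth 4)
49: right child of 44 (depth 5)
16: left child of 33 (depth 3)
50: right child of 49 (depth 6)
86: left child of 88 (depth 3)
28: right child of 16 (depth 4)
80: right child of 76 (depth 3)
59: right child of 50 (depth 7)
96: left child of 102 (depth 4)

The deepest node is 59 at depth 7.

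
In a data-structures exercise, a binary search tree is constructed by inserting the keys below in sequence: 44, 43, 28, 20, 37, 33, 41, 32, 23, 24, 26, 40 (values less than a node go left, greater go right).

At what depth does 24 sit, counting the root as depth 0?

5

Resulting structure (node: left, right):
  44: L=43, R=–
  43: L=28, R=–
  28: L=20, R=37
  20: L=–, R=23
  37: L=33, R=41
  33: L=32, R=–
  41: L=40, R=–
  32: L=–, R=–
  23: L=–, R=24
  24: L=–, R=26
  26: L=–, R=–
  40: L=–, R=–

Path to 24: 44 → 43 → 28 → 20 → 23 → 24, which is 5 edges.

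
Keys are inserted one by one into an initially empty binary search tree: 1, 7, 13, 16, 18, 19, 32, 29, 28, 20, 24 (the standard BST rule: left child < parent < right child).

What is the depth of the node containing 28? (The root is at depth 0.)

1: root
7: right child of 1 (depth 1)
13: right child of 7 (depth 2)
16: right child of 13 (depth 3)
18: right child of 16 (depth 4)
19: right child of 18 (depth 5)
32: right child of 19 (depth 6)
29: left child of 32 (depth 7)
28: left child of 29 (depth 8)
20: left child of 28 (depth 9)
24: right child of 20 (depth 10)

Path to 28: 1 → 7 → 13 → 16 → 18 → 19 → 32 → 29 → 28, which is 8 edges.

8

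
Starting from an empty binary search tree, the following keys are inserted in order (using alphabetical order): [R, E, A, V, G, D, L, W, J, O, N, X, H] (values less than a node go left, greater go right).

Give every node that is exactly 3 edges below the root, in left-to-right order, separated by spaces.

Resulting structure (node: left, right):
  R: L=E, R=V
  E: L=A, R=G
  A: L=–, R=D
  V: L=–, R=W
  G: L=–, R=L
  D: L=–, R=–
  L: L=J, R=O
  W: L=–, R=X
  J: L=H, R=–
  O: L=N, R=–
  N: L=–, R=–
  X: L=–, R=–
  H: L=–, R=–

D L X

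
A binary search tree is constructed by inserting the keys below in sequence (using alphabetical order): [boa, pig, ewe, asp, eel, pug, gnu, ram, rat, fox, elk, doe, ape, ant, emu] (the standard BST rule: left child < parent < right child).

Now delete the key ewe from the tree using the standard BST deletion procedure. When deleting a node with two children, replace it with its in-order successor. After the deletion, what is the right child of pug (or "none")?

Resulting structure (node: left, right):
  boa: L=asp, R=pig
  pig: L=ewe, R=pug
  ewe: L=eel, R=gnu
  asp: L=ape, R=–
  eel: L=doe, R=elk
  pug: L=–, R=ram
  gnu: L=fox, R=–
  ram: L=–, R=rat
  rat: L=–, R=–
  fox: L=–, R=–
  elk: L=–, R=emu
  doe: L=–, R=–
  ape: L=ant, R=–
  ant: L=–, R=–
  emu: L=–, R=–

Delete ewe (two children — replace with in-order successor).
After deletion, pug's right child: ram.

ram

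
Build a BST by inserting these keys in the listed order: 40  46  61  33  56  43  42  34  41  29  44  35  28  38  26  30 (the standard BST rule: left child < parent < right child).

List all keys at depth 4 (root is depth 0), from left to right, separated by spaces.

40: root
46: right child of 40 (depth 1)
61: right child of 46 (depth 2)
33: left child of 40 (depth 1)
56: left child of 61 (depth 3)
43: left child of 46 (depth 2)
42: left child of 43 (depth 3)
34: right child of 33 (depth 2)
41: left child of 42 (depth 4)
29: left child of 33 (depth 2)
44: right child of 43 (depth 3)
35: right child of 34 (depth 3)
28: left child of 29 (depth 3)
38: right child of 35 (depth 4)
26: left child of 28 (depth 4)
30: right child of 29 (depth 3)

26 38 41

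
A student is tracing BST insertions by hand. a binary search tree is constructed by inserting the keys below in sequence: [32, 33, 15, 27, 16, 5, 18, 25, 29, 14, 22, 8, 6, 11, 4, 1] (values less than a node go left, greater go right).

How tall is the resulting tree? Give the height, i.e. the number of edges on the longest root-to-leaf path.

32: root
33: right child of 32 (depth 1)
15: left child of 32 (depth 1)
27: right child of 15 (depth 2)
16: left child of 27 (depth 3)
5: left child of 15 (depth 2)
18: right child of 16 (depth 4)
25: right child of 18 (depth 5)
29: right child of 27 (depth 3)
14: right child of 5 (depth 3)
22: left child of 25 (depth 6)
8: left child of 14 (depth 4)
6: left child of 8 (depth 5)
11: right child of 8 (depth 5)
4: left child of 5 (depth 3)
1: left child of 4 (depth 4)

The deepest node is 22 at depth 6.

6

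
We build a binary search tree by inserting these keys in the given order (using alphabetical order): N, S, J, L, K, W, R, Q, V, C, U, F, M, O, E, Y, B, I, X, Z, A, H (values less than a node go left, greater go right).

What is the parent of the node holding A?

Insert N: tree is empty, so N becomes the root.
Insert S: S > N → go right. Place as right child of N.
Insert J: J < N → go left. Place as left child of N.
Insert L: L < N → go left; L > J → go right. Place as right child of J.
Insert K: K < N → go left; K > J → go right; K < L → go left. Place as left child of L.
Insert W: W > N → go right; W > S → go right. Place as right child of S.
Insert R: R > N → go right; R < S → go left. Place as left child of S.
Insert Q: Q > N → go right; Q < S → go left; Q < R → go left. Place as left child of R.
Insert V: V > N → go right; V > S → go right; V < W → go left. Place as left child of W.
Insert C: C < N → go left; C < J → go left. Place as left child of J.
Insert U: U > N → go right; U > S → go right; U < W → go left; U < V → go left. Place as left child of V.
Insert F: F < N → go left; F < J → go left; F > C → go right. Place as right child of C.
Insert M: M < N → go left; M > J → go right; M > L → go right. Place as right child of L.
Insert O: O > N → go right; O < S → go left; O < R → go left; O < Q → go left. Place as left child of Q.
Insert E: E < N → go left; E < J → go left; E > C → go right; E < F → go left. Place as left child of F.
Insert Y: Y > N → go right; Y > S → go right; Y > W → go right. Place as right child of W.
Insert B: B < N → go left; B < J → go left; B < C → go left. Place as left child of C.
Insert I: I < N → go left; I < J → go left; I > C → go right; I > F → go right. Place as right child of F.
Insert X: X > N → go right; X > S → go right; X > W → go right; X < Y → go left. Place as left child of Y.
Insert Z: Z > N → go right; Z > S → go right; Z > W → go right; Z > Y → go right. Place as right child of Y.
Insert A: A < N → go left; A < J → go left; A < C → go left; A < B → go left. Place as left child of B.
Insert H: H < N → go left; H < J → go left; H > C → go right; H > F → go right; H < I → go left. Place as left child of I.

B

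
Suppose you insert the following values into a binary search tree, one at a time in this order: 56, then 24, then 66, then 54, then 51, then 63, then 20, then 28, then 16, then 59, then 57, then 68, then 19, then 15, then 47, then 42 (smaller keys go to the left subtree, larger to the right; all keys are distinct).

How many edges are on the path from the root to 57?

Insert 56: tree is empty, so 56 becomes the root.
Insert 24: 24 < 56 → go left. Place as left child of 56.
Insert 66: 66 > 56 → go right. Place as right child of 56.
Insert 54: 54 < 56 → go left; 54 > 24 → go right. Place as right child of 24.
Insert 51: 51 < 56 → go left; 51 > 24 → go right; 51 < 54 → go left. Place as left child of 54.
Insert 63: 63 > 56 → go right; 63 < 66 → go left. Place as left child of 66.
Insert 20: 20 < 56 → go left; 20 < 24 → go left. Place as left child of 24.
Insert 28: 28 < 56 → go left; 28 > 24 → go right; 28 < 54 → go left; 28 < 51 → go left. Place as left child of 51.
Insert 16: 16 < 56 → go left; 16 < 24 → go left; 16 < 20 → go left. Place as left child of 20.
Insert 59: 59 > 56 → go right; 59 < 66 → go left; 59 < 63 → go left. Place as left child of 63.
Insert 57: 57 > 56 → go right; 57 < 66 → go left; 57 < 63 → go left; 57 < 59 → go left. Place as left child of 59.
Insert 68: 68 > 56 → go right; 68 > 66 → go right. Place as right child of 66.
Insert 19: 19 < 56 → go left; 19 < 24 → go left; 19 < 20 → go left; 19 > 16 → go right. Place as right child of 16.
Insert 15: 15 < 56 → go left; 15 < 24 → go left; 15 < 20 → go left; 15 < 16 → go left. Place as left child of 16.
Insert 47: 47 < 56 → go left; 47 > 24 → go right; 47 < 54 → go left; 47 < 51 → go left; 47 > 28 → go right. Place as right child of 28.
Insert 42: 42 < 56 → go left; 42 > 24 → go right; 42 < 54 → go left; 42 < 51 → go left; 42 > 28 → go right; 42 < 47 → go left. Place as left child of 47.

Path to 57: 56 → 66 → 63 → 59 → 57, which is 4 edges.

4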